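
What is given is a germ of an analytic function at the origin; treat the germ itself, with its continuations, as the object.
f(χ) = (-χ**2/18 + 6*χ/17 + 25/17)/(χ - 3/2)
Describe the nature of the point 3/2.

The point is a pole of order 1.

The denominator factor χ - 3/2 vanishes at 3/2 and appears to the power 1; the numerator there equals 15/8, nonzero, and no other factor vanishes.
Hence a pole whose order is the multiplicity, 1.


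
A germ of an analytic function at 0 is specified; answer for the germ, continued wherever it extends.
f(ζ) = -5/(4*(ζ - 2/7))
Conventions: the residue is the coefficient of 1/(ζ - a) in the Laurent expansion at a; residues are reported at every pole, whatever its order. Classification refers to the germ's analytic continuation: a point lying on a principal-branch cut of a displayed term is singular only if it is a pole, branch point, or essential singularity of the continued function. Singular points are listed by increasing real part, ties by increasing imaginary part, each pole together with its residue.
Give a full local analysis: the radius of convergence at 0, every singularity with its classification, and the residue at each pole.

Radius of convergence at 0: 2/7.
At 2/7: a pole of order 1; residue -5/4.

Denominator factor (ζ - 2/7): pole of order 1 at 2/7, modulus 2/7.
The radius of convergence is the smallest modulus among the singular points: 2/7.
At the order-1 pole 2/7 set g(ζ) = (ζ - (2/7))*f(ζ) = -5/4.
Simple pole: residue = g(a) at a = 2/7, which is -5/4.


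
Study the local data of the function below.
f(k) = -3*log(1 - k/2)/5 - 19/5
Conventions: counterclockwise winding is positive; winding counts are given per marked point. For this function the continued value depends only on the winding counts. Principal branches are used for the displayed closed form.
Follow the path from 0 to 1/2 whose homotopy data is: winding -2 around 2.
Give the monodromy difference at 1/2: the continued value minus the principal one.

The rational part is single-valued and drops out of the difference; each branch term changes only by its own monodromy.
(-3/5)*log(1 - k/(2)): each positive loop around 2 adds 2*pi*i to the log, so winding -2 contributes (-3/5)*(-2)*2*pi*i = (12/5)*pi*i.
Summing the contributions at k = 1/2 gives (12/5)*pi*i.

Continued minus principal equals (12/5)*pi*i.


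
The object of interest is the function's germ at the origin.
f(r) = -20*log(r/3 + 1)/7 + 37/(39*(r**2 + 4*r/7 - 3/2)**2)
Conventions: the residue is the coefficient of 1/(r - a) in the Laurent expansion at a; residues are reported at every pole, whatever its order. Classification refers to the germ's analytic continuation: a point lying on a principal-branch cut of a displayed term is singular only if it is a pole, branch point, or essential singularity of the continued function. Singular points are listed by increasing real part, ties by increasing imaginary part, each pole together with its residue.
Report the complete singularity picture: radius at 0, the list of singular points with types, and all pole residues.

Radius of convergence at 0: -2/7 + (1/14)*sqrt(310).
At -3: a logarithmic branch point.
At -2/7 - (1/14)*sqrt(310): a pole of order 2; residue (12691/1873950)*sqrt(310).
At -2/7 + (1/14)*sqrt(310): a pole of order 2; residue -(12691/1873950)*sqrt(310).

Denominator factor (r**2 + 4*r/7 - 3/2)^2: discriminant 310/49, real irrational roots -2/7 + (1/14)*sqrt(310) and -2/7 - (1/14)*sqrt(310); poles of order 2, moduli -2/7 + (1/14)*sqrt(310) and 2/7 + (1/14)*sqrt(310).
Branch term (-20/7)*log(1 - r/(-3)): its argument vanishes at r = -3, a logarithmic branch point, modulus 3.
The radius of convergence is the smallest modulus among the singular points: -2/7 + (1/14)*sqrt(310).
The branch term is analytic at -2/7 - (1/14)*sqrt(310) and contributes nothing to the residue; only the rational part matters.
The factor r**2 + 4*r/7 - 3/2 splits as (r - a)(r - a') with a = -2/7 - (1/14)*sqrt(310), a' = -2/7 + (1/14)*sqrt(310). At the order-2 pole a set g(r) = (r - a)^2*(rational part) = [37/39] / (r - a')^2.
Order-2 pole: residue = g'(a); g'(-2/7 - (1/14)*sqrt(310)) = (12691/1873950)*sqrt(310), so the residue is (12691/1873950)*sqrt(310).
The branch term is analytic at -2/7 + (1/14)*sqrt(310) and contributes nothing to the residue; only the rational part matters.
The factor r**2 + 4*r/7 - 3/2 splits as (r - a)(r - a') with a = -2/7 + (1/14)*sqrt(310), a' = -2/7 - (1/14)*sqrt(310). At the order-2 pole a set g(r) = (r - a)^2*(rational part) = [37/39] / (r - a')^2.
Order-2 pole: residue = g'(a); g'(-2/7 + (1/14)*sqrt(310)) = -(12691/1873950)*sqrt(310), so the residue is -(12691/1873950)*sqrt(310).
List the singular points by increasing real part (a conjugate pair: the negative imaginary part first).


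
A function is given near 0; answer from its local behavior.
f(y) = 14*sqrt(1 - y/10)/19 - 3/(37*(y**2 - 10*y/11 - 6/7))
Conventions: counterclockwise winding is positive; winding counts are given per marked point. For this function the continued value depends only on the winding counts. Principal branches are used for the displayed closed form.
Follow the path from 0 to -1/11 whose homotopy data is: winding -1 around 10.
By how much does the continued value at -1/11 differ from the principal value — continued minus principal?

Continued minus principal equals -(14/1045)*sqrt(12210).

The rational part is single-valued and drops out of the difference; each branch term changes only by its own monodromy.
(14/19)*sqrt(1 - y/(10)): winding -1 is odd, the square root flips sign, contributing -2*(14/19)*sqrt(1 - (-1/11)/(10)) = -2*(14/19)*sqrt(111/110) = -(14/1045)*sqrt(12210).
Summing the contributions at y = -1/11 gives -(14/1045)*sqrt(12210).


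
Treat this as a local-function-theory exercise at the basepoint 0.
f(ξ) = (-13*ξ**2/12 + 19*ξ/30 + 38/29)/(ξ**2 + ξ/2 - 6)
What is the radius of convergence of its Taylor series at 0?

Denominator factor (ξ**2 + ξ/2 - 6): discriminant 97/4, real irrational roots -1/4 + (1/4)*sqrt(97) and -1/4 - (1/4)*sqrt(97); poles of order 1, moduli -1/4 + (1/4)*sqrt(97) and 1/4 + (1/4)*sqrt(97).
The radius of convergence is the smallest modulus among the singular points: -1/4 + (1/4)*sqrt(97).

The radius of convergence is -1/4 + (1/4)*sqrt(97).


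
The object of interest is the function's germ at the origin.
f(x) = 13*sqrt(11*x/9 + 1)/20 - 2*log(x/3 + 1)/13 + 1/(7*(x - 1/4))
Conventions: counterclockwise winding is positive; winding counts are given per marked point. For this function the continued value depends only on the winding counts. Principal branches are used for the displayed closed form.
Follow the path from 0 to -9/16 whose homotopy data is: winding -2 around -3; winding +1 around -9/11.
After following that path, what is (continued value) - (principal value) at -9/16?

Continued minus principal equals (-(13/40)*sqrt(5)) + ((8/13)*pi)*i.

The rational part is single-valued and drops out of the difference; each branch term changes only by its own monodromy.
(13/20)*sqrt(1 - x/(-9/11)): winding +1 is odd, the square root flips sign, contributing -2*(13/20)*sqrt(1 - (-9/16)/(-9/11)) = -2*(13/20)*sqrt(5/16) = -(13/40)*sqrt(5).
(-2/13)*log(1 - x/(-3)): each positive loop around -3 adds 2*pi*i to the log, so winding -2 contributes (-2/13)*(-2)*2*pi*i = (8/13)*pi*i.
Summing the contributions at x = -9/16 gives (-(13/40)*sqrt(5)) + ((8/13)*pi)*i.


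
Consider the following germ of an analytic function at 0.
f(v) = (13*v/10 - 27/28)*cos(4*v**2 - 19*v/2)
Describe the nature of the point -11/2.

The point is a regular point.

There is no denominator, hence no pole anywhere.
The factor cos(4*v**2 - 19*v/2) is entire.
So the germ continues analytically to -11/2.


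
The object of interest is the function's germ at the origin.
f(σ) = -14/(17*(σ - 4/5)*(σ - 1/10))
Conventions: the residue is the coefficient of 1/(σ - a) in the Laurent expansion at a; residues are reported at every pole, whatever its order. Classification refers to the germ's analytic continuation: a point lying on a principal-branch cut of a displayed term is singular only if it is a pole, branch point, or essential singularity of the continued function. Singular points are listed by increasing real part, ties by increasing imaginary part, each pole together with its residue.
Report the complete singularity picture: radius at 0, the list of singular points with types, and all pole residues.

Denominator factor (σ - 4/5): pole of order 1 at 4/5, modulus 4/5.
Denominator factor (σ - 1/10): pole of order 1 at 1/10, modulus 1/10.
The radius of convergence is the smallest modulus among the singular points: 1/10.
At the order-1 pole 1/10 set g(σ) = (σ - (1/10))*f(σ) = -14/(17*(σ - 4/5)).
Simple pole: residue = g(a) at a = 1/10, which is 20/17.
At the order-1 pole 4/5 set g(σ) = (σ - (4/5))*f(σ) = -14/(17*(σ - 1/10)).
Simple pole: residue = g(a) at a = 4/5, which is -20/17.
List the singular points by increasing real part (a conjugate pair: the negative imaginary part first).

Radius of convergence at 0: 1/10.
At 1/10: a pole of order 1; residue 20/17.
At 4/5: a pole of order 1; residue -20/17.


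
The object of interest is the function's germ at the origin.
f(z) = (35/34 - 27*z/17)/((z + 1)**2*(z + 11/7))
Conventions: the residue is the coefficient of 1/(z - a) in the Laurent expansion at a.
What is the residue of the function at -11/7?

At the order-1 pole -11/7 set g(z) = (z - (-11/7))*f(z) = (35/34 - 27*z/17)/(z + 1)**2.
Simple pole: residue = g(a) at a = -11/7, which is 5873/544.

The residue is 5873/544.


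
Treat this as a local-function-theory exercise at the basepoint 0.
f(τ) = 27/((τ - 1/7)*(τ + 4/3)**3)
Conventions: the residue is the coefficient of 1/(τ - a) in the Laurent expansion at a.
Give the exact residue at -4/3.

At the order-3 pole -4/3 set g(τ) = (τ - (-4/3))^3*f(τ) = 27/(τ - 1/7).
Order-3 pole: residue = g''(a)/2; g''(-4/3) = -500094/29791, so the residue is -250047/29791.

The residue is -250047/29791.


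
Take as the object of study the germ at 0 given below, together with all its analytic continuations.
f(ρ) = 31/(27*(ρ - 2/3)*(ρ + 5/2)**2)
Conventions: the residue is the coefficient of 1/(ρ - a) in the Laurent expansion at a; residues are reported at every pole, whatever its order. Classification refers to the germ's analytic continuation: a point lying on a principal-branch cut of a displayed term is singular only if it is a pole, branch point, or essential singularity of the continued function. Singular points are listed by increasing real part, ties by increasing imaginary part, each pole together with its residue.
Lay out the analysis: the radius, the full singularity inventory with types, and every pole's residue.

Denominator factor (ρ - 2/3): pole of order 1 at 2/3, modulus 2/3.
Denominator factor (ρ + 5/2)^2: pole of order 2 at -5/2, modulus 5/2.
The radius of convergence is the smallest modulus among the singular points: 2/3.
At the order-2 pole -5/2 set g(ρ) = (ρ - (-5/2))^2*f(ρ) = 31/(27*(ρ - 2/3)).
Order-2 pole: residue = g'(a); g'(-5/2) = -124/1083, so the residue is -124/1083.
At the order-1 pole 2/3 set g(ρ) = (ρ - (2/3))*f(ρ) = 31/(27*(ρ + 5/2)**2).
Simple pole: residue = g(a) at a = 2/3, which is 124/1083.
List the singular points by increasing real part (a conjugate pair: the negative imaginary part first).

Radius of convergence at 0: 2/3.
At -5/2: a pole of order 2; residue -124/1083.
At 2/3: a pole of order 1; residue 124/1083.


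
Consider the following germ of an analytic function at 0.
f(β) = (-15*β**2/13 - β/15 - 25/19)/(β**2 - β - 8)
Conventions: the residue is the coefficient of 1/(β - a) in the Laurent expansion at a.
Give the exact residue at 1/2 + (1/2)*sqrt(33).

The residue is -119/195 - (41336/122265)*sqrt(33).

The factor β**2 - β - 8 splits as (β - a)(β - a') with a = 1/2 + (1/2)*sqrt(33), a' = 1/2 - (1/2)*sqrt(33). At the order-1 pole a set g(β) = (β - a)*f(β) = [-15*β**2/13 - β/15 - 25/19] / (β - a').
Simple pole: residue = g(a) at a = 1/2 + (1/2)*sqrt(33), which is -119/195 - (41336/122265)*sqrt(33).


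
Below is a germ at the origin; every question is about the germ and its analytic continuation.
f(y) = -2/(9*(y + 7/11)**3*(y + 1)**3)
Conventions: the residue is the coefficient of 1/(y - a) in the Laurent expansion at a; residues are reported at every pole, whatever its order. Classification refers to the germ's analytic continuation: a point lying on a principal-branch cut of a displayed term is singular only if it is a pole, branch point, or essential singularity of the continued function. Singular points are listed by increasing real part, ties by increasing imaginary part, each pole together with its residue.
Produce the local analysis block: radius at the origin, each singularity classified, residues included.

Radius of convergence at 0: 7/11.
At -1: a pole of order 3; residue 161051/768.
At -7/11: a pole of order 3; residue -161051/768.

Denominator factor (y + 7/11)^3: pole of order 3 at -7/11, modulus 7/11.
Denominator factor (y + 1)^3: pole of order 3 at -1, modulus 1.
The radius of convergence is the smallest modulus among the singular points: 7/11.
At the order-3 pole -1 set g(y) = (y - (-1))^3*f(y) = -2/(9*(y + 7/11)**3).
Order-3 pole: residue = g''(a)/2; g''(-1) = 161051/384, so the residue is 161051/768.
At the order-3 pole -7/11 set g(y) = (y - (-7/11))^3*f(y) = -2/(9*(y + 1)**3).
Order-3 pole: residue = g''(a)/2; g''(-7/11) = -161051/384, so the residue is -161051/768.
List the singular points by increasing real part (a conjugate pair: the negative imaginary part first).


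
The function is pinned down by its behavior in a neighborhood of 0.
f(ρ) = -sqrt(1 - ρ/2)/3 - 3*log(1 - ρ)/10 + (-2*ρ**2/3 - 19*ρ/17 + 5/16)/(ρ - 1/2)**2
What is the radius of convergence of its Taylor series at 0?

The radius of convergence is 1/2.

Denominator factor (ρ - 1/2)^2: pole of order 2 at 1/2, modulus 1/2.
Branch term (-3/10)*log(1 - ρ/(1)): its argument vanishes at ρ = 1, a logarithmic branch point, modulus 1.
Branch term (-1/3)*sqrt(1 - ρ/(2)): its argument vanishes at ρ = 2, a square-root branch point, modulus 2.
The radius of convergence is the smallest modulus among the singular points: 1/2.


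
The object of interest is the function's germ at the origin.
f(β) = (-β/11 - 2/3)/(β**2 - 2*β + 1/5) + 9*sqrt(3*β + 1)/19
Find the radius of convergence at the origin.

The radius of convergence is 1 - (2/5)*sqrt(5).

Denominator factor (β**2 - 2*β + 1/5): discriminant 16/5, real irrational roots 1 + (2/5)*sqrt(5) and 1 - (2/5)*sqrt(5); poles of order 1, moduli 1 + (2/5)*sqrt(5) and 1 - (2/5)*sqrt(5).
Branch term (9/19)*sqrt(1 - β/(-1/3)): its argument vanishes at β = -1/3, a square-root branch point, modulus 1/3.
The radius of convergence is the smallest modulus among the singular points: 1 - (2/5)*sqrt(5).


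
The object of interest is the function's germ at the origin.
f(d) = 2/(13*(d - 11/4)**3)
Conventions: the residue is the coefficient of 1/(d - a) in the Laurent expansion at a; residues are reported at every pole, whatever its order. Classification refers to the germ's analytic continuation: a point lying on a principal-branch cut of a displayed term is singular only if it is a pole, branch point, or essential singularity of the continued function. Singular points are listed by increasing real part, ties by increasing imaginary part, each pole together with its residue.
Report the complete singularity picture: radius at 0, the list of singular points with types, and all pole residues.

Denominator factor (d - 11/4)^3: pole of order 3 at 11/4, modulus 11/4.
The radius of convergence is the smallest modulus among the singular points: 11/4.
At the order-3 pole 11/4 set g(d) = (d - (11/4))^3*f(d) = 2/13.
Order-3 pole: residue = g''(a)/2; g''(11/4) = 0, so the residue is 0.

Radius of convergence at 0: 11/4.
At 11/4: a pole of order 3; residue 0.


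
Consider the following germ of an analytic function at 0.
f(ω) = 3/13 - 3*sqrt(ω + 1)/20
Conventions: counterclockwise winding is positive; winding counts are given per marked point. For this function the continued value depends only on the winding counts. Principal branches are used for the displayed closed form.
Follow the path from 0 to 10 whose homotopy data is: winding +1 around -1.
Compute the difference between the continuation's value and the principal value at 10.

The rational part is single-valued and drops out of the difference; each branch term changes only by its own monodromy.
(-3/20)*sqrt(1 - ω/(-1)): winding +1 is odd, the square root flips sign, contributing -2*(-3/20)*sqrt(1 - (10)/(-1)) = -2*(-3/20)*sqrt(11) = (3/10)*sqrt(11).
Summing the contributions at ω = 10 gives (3/10)*sqrt(11).

Continued minus principal equals (3/10)*sqrt(11).


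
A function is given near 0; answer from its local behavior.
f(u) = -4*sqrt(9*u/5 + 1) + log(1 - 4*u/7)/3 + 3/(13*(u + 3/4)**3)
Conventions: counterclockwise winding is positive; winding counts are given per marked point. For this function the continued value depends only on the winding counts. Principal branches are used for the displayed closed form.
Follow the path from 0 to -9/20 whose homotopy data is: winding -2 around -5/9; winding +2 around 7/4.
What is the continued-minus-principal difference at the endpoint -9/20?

The rational part is single-valued and drops out of the difference; each branch term changes only by its own monodromy.
(-4)*sqrt(1 - u/(-5/9)): winding -2 is even, the square root returns to the same sheet, contribution 0.
(1/3)*log(1 - u/(7/4)): each positive loop around 7/4 adds 2*pi*i to the log, so winding +2 contributes (1/3)*(2)*2*pi*i = (4/3)*pi*i.
Summing the contributions at u = -9/20 gives (4/3)*pi*i.

Continued minus principal equals (4/3)*pi*i.


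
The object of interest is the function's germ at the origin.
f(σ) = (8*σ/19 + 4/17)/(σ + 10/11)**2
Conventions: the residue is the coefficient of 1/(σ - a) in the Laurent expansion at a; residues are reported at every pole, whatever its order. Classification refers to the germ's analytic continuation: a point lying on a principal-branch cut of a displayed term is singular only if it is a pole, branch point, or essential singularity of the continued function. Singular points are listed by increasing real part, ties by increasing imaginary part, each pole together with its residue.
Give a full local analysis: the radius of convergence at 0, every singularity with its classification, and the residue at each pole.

Radius of convergence at 0: 10/11.
At -10/11: a pole of order 2; residue 8/19.

Denominator factor (σ + 10/11)^2: pole of order 2 at -10/11, modulus 10/11.
The radius of convergence is the smallest modulus among the singular points: 10/11.
At the order-2 pole -10/11 set g(σ) = (σ - (-10/11))^2*f(σ) = 8*σ/19 + 4/17.
Order-2 pole: residue = g'(a); g'(-10/11) = 8/19, so the residue is 8/19.


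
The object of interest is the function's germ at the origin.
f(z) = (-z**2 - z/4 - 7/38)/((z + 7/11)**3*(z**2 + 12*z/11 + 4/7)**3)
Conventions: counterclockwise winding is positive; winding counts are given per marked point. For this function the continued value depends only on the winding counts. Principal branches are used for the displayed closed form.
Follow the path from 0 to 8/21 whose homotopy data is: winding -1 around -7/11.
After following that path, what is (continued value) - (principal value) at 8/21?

The function is rational, hence single-valued: continuing it around any pole returns the same value, so the difference is 0.

Continued minus principal equals 0.


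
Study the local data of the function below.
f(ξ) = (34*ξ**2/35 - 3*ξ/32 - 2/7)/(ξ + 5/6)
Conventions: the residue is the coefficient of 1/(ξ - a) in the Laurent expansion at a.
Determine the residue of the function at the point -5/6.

The residue is 269/576.

At the order-1 pole -5/6 set g(ξ) = (ξ - (-5/6))*f(ξ) = 34*ξ**2/35 - 3*ξ/32 - 2/7.
Simple pole: residue = g(a) at a = -5/6, which is 269/576.


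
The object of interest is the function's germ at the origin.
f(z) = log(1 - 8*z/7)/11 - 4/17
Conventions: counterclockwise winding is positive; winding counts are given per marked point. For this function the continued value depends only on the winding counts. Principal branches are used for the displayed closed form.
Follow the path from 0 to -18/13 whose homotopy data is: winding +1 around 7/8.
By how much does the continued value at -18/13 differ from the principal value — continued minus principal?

The rational part is single-valued and drops out of the difference; each branch term changes only by its own monodromy.
(1/11)*log(1 - z/(7/8)): each positive loop around 7/8 adds 2*pi*i to the log, so winding +1 contributes (1/11)*(1)*2*pi*i = (2/11)*pi*i.
Summing the contributions at z = -18/13 gives (2/11)*pi*i.

Continued minus principal equals (2/11)*pi*i.


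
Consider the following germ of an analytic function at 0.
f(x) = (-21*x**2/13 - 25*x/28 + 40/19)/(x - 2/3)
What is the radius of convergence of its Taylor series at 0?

The radius of convergence is 2/3.

Denominator factor (x - 2/3): pole of order 1 at 2/3, modulus 2/3.
The radius of convergence is the smallest modulus among the singular points: 2/3.


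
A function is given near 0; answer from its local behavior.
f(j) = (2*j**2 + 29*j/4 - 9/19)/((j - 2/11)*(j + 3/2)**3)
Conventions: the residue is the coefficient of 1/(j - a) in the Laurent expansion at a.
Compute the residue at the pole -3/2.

At the order-3 pole -3/2 set g(j) = (j - (-3/2))^3*f(j) = (2*j**2 + 29*j/4 - 9/19)/(j - 2/11).
Order-3 pole: residue = g''(a)/2; g''(-3/2) = -368456/962407, so the residue is -184228/962407.

The residue is -184228/962407.


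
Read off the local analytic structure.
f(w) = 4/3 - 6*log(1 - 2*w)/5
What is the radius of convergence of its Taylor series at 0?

Branch term (-6/5)*log(1 - w/(1/2)): its argument vanishes at w = 1/2, a logarithmic branch point, modulus 1/2.
The radius of convergence is the smallest modulus among the singular points: 1/2.

The radius of convergence is 1/2.


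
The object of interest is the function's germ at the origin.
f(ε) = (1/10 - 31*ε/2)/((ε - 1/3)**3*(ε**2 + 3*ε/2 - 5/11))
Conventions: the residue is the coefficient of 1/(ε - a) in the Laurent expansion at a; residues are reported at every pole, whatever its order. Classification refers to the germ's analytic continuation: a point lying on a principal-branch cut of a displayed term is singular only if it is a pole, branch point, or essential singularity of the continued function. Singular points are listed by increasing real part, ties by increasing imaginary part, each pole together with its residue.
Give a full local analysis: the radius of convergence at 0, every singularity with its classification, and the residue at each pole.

Radius of convergence at 0: -3/4 + (1/44)*sqrt(1969).
At -3/4 - (1/44)*sqrt(1969): a pole of order 1; residue 688288293/297910 - (2774737647/53325890)*sqrt(1969).
At -3/4 + (1/44)*sqrt(1969): a pole of order 1; residue 688288293/297910 + (2774737647/53325890)*sqrt(1969).
At 1/3: a pole of order 3; residue -688288293/148955.


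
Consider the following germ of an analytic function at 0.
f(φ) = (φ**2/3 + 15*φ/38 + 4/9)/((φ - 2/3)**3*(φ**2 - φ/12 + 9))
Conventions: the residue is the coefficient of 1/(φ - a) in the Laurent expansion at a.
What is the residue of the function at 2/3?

The residue is 1422507/91709371.


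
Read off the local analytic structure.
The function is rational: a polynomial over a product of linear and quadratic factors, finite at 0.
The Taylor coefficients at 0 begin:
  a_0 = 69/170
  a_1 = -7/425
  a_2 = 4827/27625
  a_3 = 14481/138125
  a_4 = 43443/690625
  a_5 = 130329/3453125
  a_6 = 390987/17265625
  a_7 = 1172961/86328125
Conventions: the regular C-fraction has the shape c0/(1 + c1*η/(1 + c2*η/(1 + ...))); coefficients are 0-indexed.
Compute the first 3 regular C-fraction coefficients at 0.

Taylor coefficients (read off): a_0 = 69/170, a_1 = -7/425, a_2 = 4827/27625.
c0 = a_0 = 69/170. Peel one level at a time: if S = 1 + c*η/S' with S'(0) = 1, then c is the η-coefficient of S and S' = c*η/(S - 1).
S_1 = c0/f = 1 + (14/345)*η + (-663578/1547325)*η^2 + ...; c1 = 14/345.
S_2 = c1*η/(S_1 - 1) = 1 + (331789/31395)*η + ...; c2 = 331789/31395.

The regular C-fraction coefficients are [69/170, 14/345, 331789/31395].


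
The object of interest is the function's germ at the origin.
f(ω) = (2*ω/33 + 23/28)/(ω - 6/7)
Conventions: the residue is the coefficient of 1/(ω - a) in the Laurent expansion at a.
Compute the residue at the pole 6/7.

The residue is 269/308.

At the order-1 pole 6/7 set g(ω) = (ω - (6/7))*f(ω) = 2*ω/33 + 23/28.
Simple pole: residue = g(a) at a = 6/7, which is 269/308.


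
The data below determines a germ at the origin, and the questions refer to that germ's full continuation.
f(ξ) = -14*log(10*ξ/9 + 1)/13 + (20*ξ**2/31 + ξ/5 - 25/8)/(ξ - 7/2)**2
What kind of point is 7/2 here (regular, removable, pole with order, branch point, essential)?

The denominator factor ξ - 7/2 vanishes at 7/2 and appears to the power 2; the numerator there equals 6793/1240, nonzero, and no other factor vanishes.
The branch terms are analytic at this point.
Hence a pole whose order is the multiplicity, 2.

The point is a pole of order 2.


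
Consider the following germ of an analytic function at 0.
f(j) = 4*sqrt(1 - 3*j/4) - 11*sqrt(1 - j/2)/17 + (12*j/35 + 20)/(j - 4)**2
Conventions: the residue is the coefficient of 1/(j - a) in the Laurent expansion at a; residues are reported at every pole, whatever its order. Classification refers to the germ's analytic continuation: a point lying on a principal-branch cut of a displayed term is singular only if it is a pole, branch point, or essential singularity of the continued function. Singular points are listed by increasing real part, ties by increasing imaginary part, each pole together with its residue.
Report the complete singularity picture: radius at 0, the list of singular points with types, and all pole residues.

Denominator factor (j - 4)^2: pole of order 2 at 4, modulus 4.
Branch term (-11/17)*sqrt(1 - j/(2)): its argument vanishes at j = 2, a square-root branch point, modulus 2.
Branch term (4)*sqrt(1 - j/(4/3)): its argument vanishes at j = 4/3, a square-root branch point, modulus 4/3.
The radius of convergence is the smallest modulus among the singular points: 4/3.
The branch terms are analytic at 4 and contribute nothing to the residue; only the rational part matters.
At the order-2 pole 4 set g(j) = (j - (4))^2*(rational part) = 12*j/35 + 20.
Order-2 pole: residue = g'(a); g'(4) = 12/35, so the residue is 12/35.
List the singular points by increasing real part (a conjugate pair: the negative imaginary part first).

Radius of convergence at 0: 4/3.
At 4/3: an algebraic (square-root) branch point.
At 2: an algebraic (square-root) branch point.
At 4: a pole of order 2; residue 12/35.


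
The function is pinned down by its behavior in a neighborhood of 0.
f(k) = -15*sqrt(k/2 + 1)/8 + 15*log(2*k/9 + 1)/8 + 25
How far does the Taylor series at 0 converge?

Branch term (-15/8)*sqrt(1 - k/(-2)): its argument vanishes at k = -2, a square-root branch point, modulus 2.
Branch term (15/8)*log(1 - k/(-9/2)): its argument vanishes at k = -9/2, a logarithmic branch point, modulus 9/2.
The radius of convergence is the smallest modulus among the singular points: 2.

The radius of convergence is 2.


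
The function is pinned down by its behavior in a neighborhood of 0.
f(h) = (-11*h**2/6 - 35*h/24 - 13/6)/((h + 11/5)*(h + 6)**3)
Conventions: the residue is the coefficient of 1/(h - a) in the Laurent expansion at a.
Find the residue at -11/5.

The residue is -23495/164616.

At the order-1 pole -11/5 set g(h) = (h - (-11/5))*f(h) = (-11*h**2/6 - 35*h/24 - 13/6)/(h + 6)**3.
Simple pole: residue = g(a) at a = -11/5, which is -23495/164616.


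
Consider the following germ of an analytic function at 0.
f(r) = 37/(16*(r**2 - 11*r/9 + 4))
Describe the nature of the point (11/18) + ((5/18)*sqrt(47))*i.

The denominator factor r**2 - 11*r/9 + 4 vanishes at (11/18) + ((5/18)*sqrt(47))*i and appears to the power 1; the numerator there equals 37/16, nonzero, and no other factor vanishes.
Hence a pole whose order is the multiplicity, 1.

The point is a pole of order 1.


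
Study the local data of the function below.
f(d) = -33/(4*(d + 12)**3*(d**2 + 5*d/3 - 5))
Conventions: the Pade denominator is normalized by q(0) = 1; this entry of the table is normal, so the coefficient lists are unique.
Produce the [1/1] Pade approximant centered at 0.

The Pade approximant has numerator coefficients [11/11520, -77/25600]; denominator coefficients [1, -97/30].

Taylor coefficients needed (expand at 0): a_0 = 11/11520, a_1 = 11/138240, a_2 = 1067/4147200.
Write the denominator as Q(d) = 1 + q1*d. Requiring Q*f - P = O(d^3) with deg P <= 1 kills the coefficients of d^2..d^2 in Q*f:
  d^2: a_2 + q1*a_1 = 0, i.e. 1067/4147200 + (11/138240)*q1 = 0.
Solving this linear system: q1 = -97/30.
The numerator is Q*f truncated at degree 1: P0 = a_0 = 11/11520; P1 = a_1 + q1*a_0 = -77/25600.


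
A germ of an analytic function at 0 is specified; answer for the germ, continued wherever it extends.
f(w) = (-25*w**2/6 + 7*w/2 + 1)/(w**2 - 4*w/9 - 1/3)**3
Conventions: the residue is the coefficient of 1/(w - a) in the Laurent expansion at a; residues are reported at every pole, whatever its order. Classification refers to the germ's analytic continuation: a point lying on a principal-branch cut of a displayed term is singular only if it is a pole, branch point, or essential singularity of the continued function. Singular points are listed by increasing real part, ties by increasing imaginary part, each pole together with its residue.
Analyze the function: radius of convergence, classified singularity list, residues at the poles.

Radius of convergence at 0: -2/9 + (1/9)*sqrt(31).
At 2/9 - (1/9)*sqrt(31): a pole of order 3; residue -(745281/953312)*sqrt(31).
At 2/9 + (1/9)*sqrt(31): a pole of order 3; residue (745281/953312)*sqrt(31).


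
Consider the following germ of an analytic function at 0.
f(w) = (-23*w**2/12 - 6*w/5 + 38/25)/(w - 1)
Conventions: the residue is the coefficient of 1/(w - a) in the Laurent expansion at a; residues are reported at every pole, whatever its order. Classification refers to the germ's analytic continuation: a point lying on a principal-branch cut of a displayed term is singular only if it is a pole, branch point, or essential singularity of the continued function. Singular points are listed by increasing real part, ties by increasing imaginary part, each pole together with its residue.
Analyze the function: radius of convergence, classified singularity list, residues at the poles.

Denominator factor (w - 1): pole of order 1 at 1, modulus 1.
The radius of convergence is the smallest modulus among the singular points: 1.
At the order-1 pole 1 set g(w) = (w - (1))*f(w) = -23*w**2/12 - 6*w/5 + 38/25.
Simple pole: residue = g(a) at a = 1, which is -479/300.

Radius of convergence at 0: 1.
At 1: a pole of order 1; residue -479/300.


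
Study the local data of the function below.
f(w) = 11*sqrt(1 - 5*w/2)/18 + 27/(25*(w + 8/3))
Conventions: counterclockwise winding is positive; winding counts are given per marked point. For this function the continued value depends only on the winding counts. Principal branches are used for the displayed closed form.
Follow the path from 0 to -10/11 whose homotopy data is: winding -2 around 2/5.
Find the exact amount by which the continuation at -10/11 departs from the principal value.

Continued minus principal equals 0.

The rational part is single-valued and drops out of the difference; each branch term changes only by its own monodromy.
(11/18)*sqrt(1 - w/(2/5)): winding -2 is even, the square root returns to the same sheet, contribution 0.
Summing the contributions at w = -10/11 gives 0.


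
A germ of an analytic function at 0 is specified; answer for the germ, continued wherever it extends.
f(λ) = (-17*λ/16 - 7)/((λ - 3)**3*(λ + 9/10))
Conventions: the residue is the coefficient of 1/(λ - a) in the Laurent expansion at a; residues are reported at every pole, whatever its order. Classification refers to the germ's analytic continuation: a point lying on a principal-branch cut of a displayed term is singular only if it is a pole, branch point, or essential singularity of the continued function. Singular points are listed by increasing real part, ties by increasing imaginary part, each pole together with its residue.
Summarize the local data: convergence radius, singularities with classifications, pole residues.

Denominator factor (λ - 3)^3: pole of order 3 at 3, modulus 3.
Denominator factor (λ + 9/10): pole of order 1 at -9/10, modulus 9/10.
The radius of convergence is the smallest modulus among the singular points: 9/10.
At the order-1 pole -9/10 set g(λ) = (λ - (-9/10))*f(λ) = (-17*λ/16 - 7)/(λ - 3)**3.
Simple pole: residue = g(a) at a = -9/10, which is 24175/237276.
At the order-3 pole 3 set g(λ) = (λ - (3))^3*f(λ) = (-17*λ/16 - 7)/(λ + 9/10).
Order-3 pole: residue = g''(a)/2; g''(3) = -24175/118638, so the residue is -24175/237276.
List the singular points by increasing real part (a conjugate pair: the negative imaginary part first).

Radius of convergence at 0: 9/10.
At -9/10: a pole of order 1; residue 24175/237276.
At 3: a pole of order 3; residue -24175/237276.


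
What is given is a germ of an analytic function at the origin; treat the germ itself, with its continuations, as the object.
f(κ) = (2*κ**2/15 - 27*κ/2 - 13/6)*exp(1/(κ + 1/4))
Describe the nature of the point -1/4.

The point is an essential singularity.

The exponent 1/(κ - (-1/4)) has a pole at -1/4, so exp(1/(κ - (-1/4))) takes every nonzero value near it: an essential singularity (not a pole of any order).


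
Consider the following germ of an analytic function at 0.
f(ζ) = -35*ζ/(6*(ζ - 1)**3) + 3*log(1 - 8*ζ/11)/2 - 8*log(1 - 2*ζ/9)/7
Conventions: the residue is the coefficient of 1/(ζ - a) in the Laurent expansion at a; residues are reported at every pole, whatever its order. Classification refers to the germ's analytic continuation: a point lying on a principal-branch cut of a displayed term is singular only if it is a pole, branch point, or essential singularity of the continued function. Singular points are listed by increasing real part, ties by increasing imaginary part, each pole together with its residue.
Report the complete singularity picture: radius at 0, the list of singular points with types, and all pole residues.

Radius of convergence at 0: 1.
At 1: a pole of order 3; residue 0.
At 11/8: a logarithmic branch point.
At 9/2: a logarithmic branch point.

Denominator factor (ζ - 1)^3: pole of order 3 at 1, modulus 1.
Branch term (3/2)*log(1 - ζ/(11/8)): its argument vanishes at ζ = 11/8, a logarithmic branch point, modulus 11/8.
Branch term (-8/7)*log(1 - ζ/(9/2)): its argument vanishes at ζ = 9/2, a logarithmic branch point, modulus 9/2.
The radius of convergence is the smallest modulus among the singular points: 1.
The branch terms are analytic at 1 and contribute nothing to the residue; only the rational part matters.
At the order-3 pole 1 set g(ζ) = (ζ - (1))^3*(rational part) = -35*ζ/6.
Order-3 pole: residue = g''(a)/2; g''(1) = 0, so the residue is 0.
List the singular points by increasing real part (a conjugate pair: the negative imaginary part first).


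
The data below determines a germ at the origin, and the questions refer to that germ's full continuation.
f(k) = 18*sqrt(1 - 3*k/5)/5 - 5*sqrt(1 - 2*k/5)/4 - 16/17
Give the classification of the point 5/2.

The term (-5/4)*sqrt(1 - k/(5/2)) has argument 1 - 5/2/(5/2) = 0 at 5/2: a square-root (algebraic, two-sheeted) branch point; the remaining terms are analytic or single-valued there.

The point is an algebraic (square-root) branch point.


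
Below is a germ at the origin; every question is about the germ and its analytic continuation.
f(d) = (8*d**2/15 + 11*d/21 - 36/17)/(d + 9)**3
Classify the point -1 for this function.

The point is a regular point.

Denominator factors: d + 9 = 8 at d = -1 — none vanishes.
So the germ continues analytically to -1.


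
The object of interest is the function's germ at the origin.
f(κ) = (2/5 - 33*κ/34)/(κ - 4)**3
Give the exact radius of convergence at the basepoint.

Denominator factor (κ - 4)^3: pole of order 3 at 4, modulus 4.
The radius of convergence is the smallest modulus among the singular points: 4.

The radius of convergence is 4.


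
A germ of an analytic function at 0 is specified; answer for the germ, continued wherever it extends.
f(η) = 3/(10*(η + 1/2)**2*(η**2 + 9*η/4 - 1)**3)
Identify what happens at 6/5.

Denominator factors: η + 1/2 = 17/10 at η = 6/5; η**2 + 9*η/4 - 1 = 157/50 at η = 6/5 — none vanishes.
So the germ continues analytically to 6/5.

The point is a regular point.


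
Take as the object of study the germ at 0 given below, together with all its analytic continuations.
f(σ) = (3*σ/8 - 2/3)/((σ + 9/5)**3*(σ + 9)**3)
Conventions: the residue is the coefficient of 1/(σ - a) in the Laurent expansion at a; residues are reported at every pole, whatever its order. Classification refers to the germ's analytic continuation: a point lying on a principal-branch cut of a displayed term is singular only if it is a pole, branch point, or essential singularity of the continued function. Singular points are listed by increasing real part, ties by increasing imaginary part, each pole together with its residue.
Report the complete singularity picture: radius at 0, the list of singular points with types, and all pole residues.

Radius of convergence at 0: 9/5.
At -9: a pole of order 3; residue 201875/241864704.
At -9/5: a pole of order 3; residue -201875/241864704.

Denominator factor (σ + 9/5)^3: pole of order 3 at -9/5, modulus 9/5.
Denominator factor (σ + 9)^3: pole of order 3 at -9, modulus 9.
The radius of convergence is the smallest modulus among the singular points: 9/5.
At the order-3 pole -9 set g(σ) = (σ - (-9))^3*f(σ) = (3*σ/8 - 2/3)/(σ + 9/5)**3.
Order-3 pole: residue = g''(a)/2; g''(-9) = 201875/120932352, so the residue is 201875/241864704.
At the order-3 pole -9/5 set g(σ) = (σ - (-9/5))^3*f(σ) = (3*σ/8 - 2/3)/(σ + 9)**3.
Order-3 pole: residue = g''(a)/2; g''(-9/5) = -201875/120932352, so the residue is -201875/241864704.
List the singular points by increasing real part (a conjugate pair: the negative imaginary part first).


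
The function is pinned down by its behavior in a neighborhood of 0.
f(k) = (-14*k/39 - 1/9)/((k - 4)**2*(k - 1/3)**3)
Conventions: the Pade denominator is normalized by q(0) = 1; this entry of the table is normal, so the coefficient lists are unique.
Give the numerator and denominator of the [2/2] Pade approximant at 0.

Taylor coefficients needed (expand at 0): a_0 = 3/16, a_1 = 993/416, a_2 = 55773/3328, a_3 = 152367/1664, a_4 = 23221779/53248.
Write the denominator as Q(k) = 1 + q1*k + q2*k^2. Requiring Q*f - P = O(k^5) with deg P <= 2 kills the coefficients of k^3..k^4 in Q*f:
  k^3: a_3 + q1*a_2 + q2*a_1 = 0, i.e. 152367/1664 + (55773/3328)*q1 + (993/416)*q2 = 0.
  k^4: a_4 + q1*a_3 + q2*a_2 = 0, i.e. 23221779/53248 + (152367/1664)*q1 + (55773/3328)*q2 = 0.
Solving this linear system: q1 = -1214736913/153293474, q2 = 21184076881/1226347792.
The numerator is Q*f truncated at degree 2: P0 = a_0 = 3/16; P1 = a_1 + q1*a_0 = 14367735117/15942521296; P2 = a_2 + q1*a_1 + q2*a_0 = 2156737833/1992815162.

The Pade approximant has numerator coefficients [3/16, 14367735117/15942521296, 2156737833/1992815162]; denominator coefficients [1, -1214736913/153293474, 21184076881/1226347792].


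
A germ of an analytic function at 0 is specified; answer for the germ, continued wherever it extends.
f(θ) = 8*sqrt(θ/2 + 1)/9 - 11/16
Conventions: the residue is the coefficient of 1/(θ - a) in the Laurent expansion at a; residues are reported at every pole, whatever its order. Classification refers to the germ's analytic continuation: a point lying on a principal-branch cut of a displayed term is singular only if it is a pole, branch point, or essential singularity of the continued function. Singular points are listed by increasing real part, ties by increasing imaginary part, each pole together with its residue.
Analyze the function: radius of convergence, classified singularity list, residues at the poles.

Branch term (8/9)*sqrt(1 - θ/(-2)): its argument vanishes at θ = -2, a square-root branch point, modulus 2.
The radius of convergence is the smallest modulus among the singular points: 2.

Radius of convergence at 0: 2.
At -2: an algebraic (square-root) branch point.
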